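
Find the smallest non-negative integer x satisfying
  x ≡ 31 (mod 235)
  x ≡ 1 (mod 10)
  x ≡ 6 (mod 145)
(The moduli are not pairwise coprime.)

9431

gcd(235, 10) = 5 and 5 | (1 − 31), so the pair is consistent; merging gives x ≡ 31 (mod 470), where 470 = lcm(235, 10).
gcd(470, 145) = 5 and 5 | (6 − 31), so the pair is consistent; merging gives x ≡ 9431 (mod 13630), where 13630 = lcm(470, 145).
The solution is unique modulo lcm(235, 10, 145) = 13630.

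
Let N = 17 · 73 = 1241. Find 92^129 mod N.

Mod 17: 92 ≡ 7; by Fermat, exponent reduces to 129 mod 16 = 1; 7^1 ≡ 7 (mod 17).
Mod 73: 92 ≡ 19; by Fermat, exponent reduces to 129 mod 72 = 57; 19^57 ≡ 3 (mod 73).
Combine by CRT: x ≡ 7 (mod 17), x ≡ 3 (mod 73) ⇒ x ≡ 806 (mod 1241).

806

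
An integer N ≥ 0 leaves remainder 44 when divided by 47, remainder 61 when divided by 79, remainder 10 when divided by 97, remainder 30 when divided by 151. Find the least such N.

From N ≡ 44 (mod 47) write N = 44 + 47t. Substituting into N ≡ 61 (mod 79) gives 47t ≡ 17 (mod 79), and since 47⁻¹ ≡ 37 (mod 79), t ≡ 76. Hence N ≡ 44 + 47·76 = 3616 (mod 3713).
From N ≡ 3616 (mod 3713) write N = 3616 + 3713t. Substituting into N ≡ 10 (mod 97) gives 3713t ≡ 80 (mod 97), and since 27⁻¹ ≡ 18 (mod 97), t ≡ 82. Hence N ≡ 3616 + 3713·82 = 308082 (mod 360161).
From N ≡ 308082 (mod 360161) write N = 308082 + 360161t. Substituting into N ≡ 30 (mod 151) gives 360161t ≡ 139 (mod 151), and since 26⁻¹ ≡ 122 (mod 151), t ≡ 46. Hence N ≡ 308082 + 360161·46 = 16875488 (mod 54384311).

16875488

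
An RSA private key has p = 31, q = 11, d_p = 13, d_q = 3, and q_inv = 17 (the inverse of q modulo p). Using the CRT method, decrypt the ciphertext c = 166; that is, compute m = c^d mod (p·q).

m₁ = c^(d_p) mod p: c ≡ 11 (mod 31), and 11^13 mod 31 = 21.
m₂ = c^(d_q) mod q: c ≡ 1 (mod 11), and 1^3 mod 11 = 1.
h = q_inv·(m₁ − m₂) mod p = 17·(21 − 1) mod 31 = 30.
m = m₂ + h·q = 1 + 30·11 = 331.

331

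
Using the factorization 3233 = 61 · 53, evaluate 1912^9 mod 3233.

377

Mod 61: 1912 ≡ 21; 21^9 ≡ 11 (mod 61).
Mod 53: 1912 ≡ 4; 4^9 ≡ 6 (mod 53).
Combine by CRT: x ≡ 11 (mod 61), x ≡ 6 (mod 53) ⇒ x ≡ 377 (mod 3233).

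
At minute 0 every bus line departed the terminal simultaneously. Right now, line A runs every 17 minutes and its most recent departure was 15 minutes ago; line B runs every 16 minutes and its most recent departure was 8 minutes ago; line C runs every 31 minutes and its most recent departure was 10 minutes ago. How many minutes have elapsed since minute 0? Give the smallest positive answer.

From t ≡ 15 (mod 17) write t = 15 + 17s. Substituting into t ≡ 8 (mod 16) gives 17s ≡ 9 (mod 16), and since 1⁻¹ ≡ 1 (mod 16), s ≡ 9. Hence t ≡ 15 + 17·9 = 168 (mod 272).
From t ≡ 168 (mod 272) write t = 168 + 272s. Substituting into t ≡ 10 (mod 31) gives 272s ≡ 28 (mod 31), and since 24⁻¹ ≡ 22 (mod 31), s ≡ 27. Hence t ≡ 168 + 272·27 = 7512 (mod 8432).

7512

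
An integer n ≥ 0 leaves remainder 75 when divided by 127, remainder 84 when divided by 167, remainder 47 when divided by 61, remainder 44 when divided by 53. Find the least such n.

From n ≡ 75 (mod 127) write n = 75 + 127t. Substituting into n ≡ 84 (mod 167) gives 127t ≡ 9 (mod 167), and since 127⁻¹ ≡ 96 (mod 167), t ≡ 29. Hence n ≡ 75 + 127·29 = 3758 (mod 21209).
From n ≡ 3758 (mod 21209) write n = 3758 + 21209t. Substituting into n ≡ 47 (mod 61) gives 21209t ≡ 10 (mod 61), and since 42⁻¹ ≡ 16 (mod 61), t ≡ 38. Hence n ≡ 3758 + 21209·38 = 809700 (mod 1293749).
From n ≡ 809700 (mod 1293749) write n = 809700 + 1293749t. Substituting into n ≡ 44 (mod 53) gives 1293749t ≡ 25 (mod 53), and since 19⁻¹ ≡ 14 (mod 53), t ≡ 32. Hence n ≡ 809700 + 1293749·32 = 42209668 (mod 68568697).

42209668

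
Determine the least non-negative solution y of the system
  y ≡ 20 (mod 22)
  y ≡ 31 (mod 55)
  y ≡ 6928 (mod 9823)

gcd(22, 55) = 11 and 11 | (31 − 20), so the pair is consistent; merging gives y ≡ 86 (mod 110), where 110 = lcm(22, 55).
gcd(110, 9823) = 11 and 11 | (6928 − 86), so the pair is consistent; merging gives y ≡ 65866 (mod 98230), where 98230 = lcm(110, 9823).
The solution is unique modulo lcm(22, 55, 9823) = 98230.

65866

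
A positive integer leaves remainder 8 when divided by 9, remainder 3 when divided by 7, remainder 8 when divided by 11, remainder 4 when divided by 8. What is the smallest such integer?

The moduli are pairwise coprime; N = 9·7·11·8 = 5544.
N/9 = 616; 616 ≡ 4 (mod 9); 4·7 ≡ 1, so inverse 7.
N/7 = 792; 792 ≡ 1 (mod 7), inverse 1.
N/11 = 504; 504 ≡ 9 (mod 11); 9·5 ≡ 1, so inverse 5.
N/8 = 693; 693 ≡ 5 (mod 8); 5·5 ≡ 1, so inverse 5.
x ≡ 8·616·7 + 3·792·1 + 8·504·5 + 4·693·5 = 70892.
70892 mod 5544 = 4364.

4364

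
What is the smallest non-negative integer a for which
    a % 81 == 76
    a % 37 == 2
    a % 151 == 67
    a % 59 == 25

The moduli are pairwise coprime; N = 81·37·151·59 = 26700273.
N/81 = 329633; 329633 ≡ 44 (mod 81); 44·35 ≡ 1, so inverse 35.
N/37 = 721629; 721629 ≡ 18 (mod 37); 18·35 ≡ 1, so inverse 35.
N/151 = 176823; 176823 ≡ 2 (mod 151); 2·76 ≡ 1, so inverse 76.
N/59 = 452547; 452547 ≡ 17 (mod 59); 17·7 ≡ 1, so inverse 7.
a ≡ 76·329633·35 + 2·721629·35 + 67·176823·76 + 25·452547·7 = 1906916251.
1906916251 mod 26700273 = 11196868.

11196868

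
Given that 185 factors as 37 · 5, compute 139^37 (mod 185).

139

Mod 37: 139 ≡ 28; by Fermat, exponent reduces to 37 mod 36 = 1; 28^1 ≡ 28 (mod 37).
Mod 5: 139 ≡ 4; by Fermat, exponent reduces to 37 mod 4 = 1; 4^1 ≡ 4 (mod 5).
Combine by CRT: x ≡ 28 (mod 37), x ≡ 4 (mod 5) ⇒ x ≡ 139 (mod 185).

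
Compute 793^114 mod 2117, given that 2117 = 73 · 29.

100

Mod 73: 793 ≡ 63; by Fermat, exponent reduces to 114 mod 72 = 42; 63^42 ≡ 27 (mod 73).
Mod 29: 793 ≡ 10; by Fermat, exponent reduces to 114 mod 28 = 2; 10^2 ≡ 13 (mod 29).
Combine by CRT: x ≡ 27 (mod 73), x ≡ 13 (mod 29) ⇒ x ≡ 100 (mod 2117).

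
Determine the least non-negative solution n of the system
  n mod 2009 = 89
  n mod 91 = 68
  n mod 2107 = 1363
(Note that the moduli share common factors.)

gcd(2009, 91) = 7 and 7 | (68 − 89), so the pair is consistent; merging gives n ≡ 20179 (mod 26117), where 26117 = lcm(2009, 91).
gcd(26117, 2107) = 49 and 49 | (1363 − 20179), so the pair is consistent; merging gives n ≡ 751455 (mod 1123031), where 1123031 = lcm(26117, 2107).
The solution is unique modulo lcm(2009, 91, 2107) = 1123031.

751455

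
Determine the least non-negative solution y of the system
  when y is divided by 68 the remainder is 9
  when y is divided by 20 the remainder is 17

Combine the congruences pairwise.
gcd(68, 20) = 4 and 4 | (17 − 9), so the pair is consistent; merging gives y ≡ 77 (mod 340), where 340 = lcm(68, 20).
The solution is unique modulo lcm(68, 20) = 340.

77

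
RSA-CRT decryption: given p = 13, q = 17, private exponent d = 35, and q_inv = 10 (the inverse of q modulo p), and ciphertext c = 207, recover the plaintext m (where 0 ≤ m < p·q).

d_p = d mod (p−1) = 35 mod 12 = 11; d_q = d mod (q−1) = 3.
m₁ = c^(d_p) mod p: c ≡ 12 (mod 13), and 12^11 mod 13 = 12.
m₂ = c^(d_q) mod q: c ≡ 3 (mod 17), and 3^3 mod 17 = 10.
h = q_inv·(m₁ − m₂) mod p = 10·(12 − 10) mod 13 = 7.
m = m₂ + h·q = 10 + 7·17 = 129.

129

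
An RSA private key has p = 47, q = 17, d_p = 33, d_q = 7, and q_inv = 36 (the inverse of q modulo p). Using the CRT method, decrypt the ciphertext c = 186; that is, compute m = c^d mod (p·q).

m₁ = c^(d_p) mod p: c ≡ 45 (mod 47), and 45^33 mod 47 = 10.
m₂ = c^(d_q) mod q: c ≡ 16 (mod 17), and 16^7 mod 17 = 16.
h = q_inv·(m₁ − m₂) mod p = 36·(10 − 16) mod 47 = 19.
m = m₂ + h·q = 16 + 19·17 = 339.

339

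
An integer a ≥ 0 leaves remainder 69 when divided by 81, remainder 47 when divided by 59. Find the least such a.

4767

From a ≡ 69 (mod 81) write a = 69 + 81t. Substituting into a ≡ 47 (mod 59) gives 81t ≡ 37 (mod 59), and since 22⁻¹ ≡ 51 (mod 59), t ≡ 58. Hence a ≡ 69 + 81·58 = 4767 (mod 4779).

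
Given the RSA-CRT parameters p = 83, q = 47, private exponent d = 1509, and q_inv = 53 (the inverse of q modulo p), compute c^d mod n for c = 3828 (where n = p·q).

2638

d_p = d mod (p−1) = 1509 mod 82 = 33; d_q = d mod (q−1) = 37.
m₁ = c^(d_p) mod p: c ≡ 10 (mod 83), and 10^33 mod 83 = 65.
m₂ = c^(d_q) mod q: c ≡ 21 (mod 47), and 21^37 mod 47 = 6.
h = q_inv·(m₁ − m₂) mod p = 53·(65 − 6) mod 83 = 56.
m = m₂ + h·q = 6 + 56·47 = 2638.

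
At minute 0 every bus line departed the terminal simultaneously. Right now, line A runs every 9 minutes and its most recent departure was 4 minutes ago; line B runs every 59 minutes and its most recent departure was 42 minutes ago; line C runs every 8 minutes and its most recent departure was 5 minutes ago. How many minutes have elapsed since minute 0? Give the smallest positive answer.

From t ≡ 4 (mod 9) write t = 4 + 9s. Substituting into t ≡ 42 (mod 59) gives 9s ≡ 38 (mod 59), and since 9⁻¹ ≡ 46 (mod 59), s ≡ 37. Hence t ≡ 4 + 9·37 = 337 (mod 531).
From t ≡ 337 (mod 531) write t = 337 + 531s. Substituting into t ≡ 5 (mod 8) gives 531s ≡ 4 (mod 8), and since 3⁻¹ ≡ 3 (mod 8), s ≡ 4. Hence t ≡ 337 + 531·4 = 2461 (mod 4248).

2461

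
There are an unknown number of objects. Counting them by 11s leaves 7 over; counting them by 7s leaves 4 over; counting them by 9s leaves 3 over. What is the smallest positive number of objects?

480

From N ≡ 7 (mod 11) write N = 7 + 11t. Substituting into N ≡ 4 (mod 7) gives 11t ≡ 4 (mod 7), and since 4⁻¹ ≡ 2 (mod 7), t ≡ 1. Hence N ≡ 7 + 11·1 = 18 (mod 77).
From N ≡ 18 (mod 77) write N = 18 + 77t. Substituting into N ≡ 3 (mod 9) gives 77t ≡ 3 (mod 9), and since 5⁻¹ ≡ 2 (mod 9), t ≡ 6. Hence N ≡ 18 + 77·6 = 480 (mod 693).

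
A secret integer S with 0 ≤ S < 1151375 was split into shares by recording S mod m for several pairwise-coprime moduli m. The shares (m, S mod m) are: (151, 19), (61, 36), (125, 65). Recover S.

The moduli are pairwise coprime; N = 151·61·125 = 1151375.
N/151 = 7625; 7625 ≡ 75 (mod 151); 75·149 ≡ 1, so inverse 149.
N/61 = 18875; 18875 ≡ 26 (mod 61); 26·54 ≡ 1, so inverse 54.
N/125 = 9211; 9211 ≡ 86 (mod 125); 86·16 ≡ 1, so inverse 16.
S ≡ 19·7625·149 + 36·18875·54 + 65·9211·16 = 67858815.
67858815 mod 1151375 = 1079065.

1079065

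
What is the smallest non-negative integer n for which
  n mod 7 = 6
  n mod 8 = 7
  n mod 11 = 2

The moduli are pairwise coprime; M = 7·8·11 = 616.
M/7 = 88; 88 ≡ 4 (mod 7); 4·2 ≡ 1, so inverse 2.
M/8 = 77; 77 ≡ 5 (mod 8); 5·5 ≡ 1, so inverse 5.
M/11 = 56; 56 ≡ 1 (mod 11), inverse 1.
n ≡ 6·88·2 + 7·77·5 + 2·56·1 = 3863.
3863 mod 616 = 167.

167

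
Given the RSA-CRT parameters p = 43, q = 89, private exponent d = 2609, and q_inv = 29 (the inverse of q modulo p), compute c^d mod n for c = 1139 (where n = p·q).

d_p = d mod (p−1) = 2609 mod 42 = 5; d_q = d mod (q−1) = 57.
m₁ = c^(d_p) mod p: c ≡ 21 (mod 43), and 21^5 mod 43 = 4.
m₂ = c^(d_q) mod q: c ≡ 71 (mod 89), and 71^57 mod 89 = 20.
h = q_inv·(m₁ − m₂) mod p = 29·(4 − 20) mod 43 = 9.
m = m₂ + h·q = 20 + 9·89 = 821.

821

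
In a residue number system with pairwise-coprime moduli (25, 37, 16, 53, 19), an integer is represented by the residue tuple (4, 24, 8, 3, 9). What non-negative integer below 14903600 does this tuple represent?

From x ≡ 4 (mod 25) write x = 4 + 25t. Substituting into x ≡ 24 (mod 37) gives 25t ≡ 20 (mod 37), and since 25⁻¹ ≡ 3 (mod 37), t ≡ 23. Hence x ≡ 4 + 25·23 = 579 (mod 925).
From x ≡ 579 (mod 925) write x = 579 + 925t. Substituting into x ≡ 8 (mod 16) gives 925t ≡ 5 (mod 16), and since 13⁻¹ ≡ 5 (mod 16), t ≡ 9. Hence x ≡ 579 + 925·9 = 8904 (mod 14800).
From x ≡ 8904 (mod 14800) write x = 8904 + 14800t. Substituting into x ≡ 3 (mod 53) gives 14800t ≡ 3 (mod 53), and since 13⁻¹ ≡ 49 (mod 53), t ≡ 41. Hence x ≡ 8904 + 14800·41 = 615704 (mod 784400).
From x ≡ 615704 (mod 784400) write x = 615704 + 784400t. Substituting into x ≡ 9 (mod 19) gives 784400t ≡ 0 (mod 19), and since 4⁻¹ ≡ 5 (mod 19), t ≡ 0. Hence x ≡ 615704 + 784400·0 = 615704 (mod 14903600).

615704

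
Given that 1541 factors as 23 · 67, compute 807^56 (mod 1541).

Mod 23: 807 ≡ 2; by Fermat, exponent reduces to 56 mod 22 = 12; 2^12 ≡ 2 (mod 23).
Mod 67: 807 ≡ 3; 3^56 ≡ 64 (mod 67).
Combine by CRT: x ≡ 2 (mod 23), x ≡ 64 (mod 67) ⇒ x ≡ 600 (mod 1541).

600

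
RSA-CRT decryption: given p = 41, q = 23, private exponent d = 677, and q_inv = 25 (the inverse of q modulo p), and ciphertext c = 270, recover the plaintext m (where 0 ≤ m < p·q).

d_p = d mod (p−1) = 677 mod 40 = 37; d_q = d mod (q−1) = 17.
m₁ = c^(d_p) mod p: c ≡ 24 (mod 41), and 24^37 mod 41 = 6.
m₂ = c^(d_q) mod q: c ≡ 17 (mod 23), and 17^17 mod 23 = 11.
h = q_inv·(m₁ − m₂) mod p = 25·(6 − 11) mod 41 = 39.
m = m₂ + h·q = 11 + 39·23 = 908.

908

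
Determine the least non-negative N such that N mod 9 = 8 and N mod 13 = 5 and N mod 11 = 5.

863

Combine the congruences pairwise.
From N ≡ 8 (mod 9) write N = 8 + 9t. Substituting into N ≡ 5 (mod 13) gives 9t ≡ 10 (mod 13), and since 9⁻¹ ≡ 3 (mod 13), t ≡ 4. Hence N ≡ 8 + 9·4 = 44 (mod 117).
From N ≡ 44 (mod 117) write N = 44 + 117t. Substituting into N ≡ 5 (mod 11) gives 117t ≡ 5 (mod 11), and since 7⁻¹ ≡ 8 (mod 11), t ≡ 7. Hence N ≡ 44 + 117·7 = 863 (mod 1287).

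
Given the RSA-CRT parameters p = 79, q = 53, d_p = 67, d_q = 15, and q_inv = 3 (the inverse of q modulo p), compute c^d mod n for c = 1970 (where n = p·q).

m₁ = c^(d_p) mod p: c ≡ 74 (mod 79), and 74^67 mod 79 = 47.
m₂ = c^(d_q) mod q: c ≡ 9 (mod 53), and 9^15 mod 53 = 25.
h = q_inv·(m₁ − m₂) mod p = 3·(47 − 25) mod 79 = 66.
m = m₂ + h·q = 25 + 66·53 = 3523.

3523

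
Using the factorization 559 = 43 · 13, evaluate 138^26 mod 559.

Mod 43: 138 ≡ 9; 9^26 ≡ 10 (mod 43).
Mod 13: 138 ≡ 8; by Fermat, exponent reduces to 26 mod 12 = 2; 8^2 ≡ 12 (mod 13).
Combine by CRT: x ≡ 10 (mod 43), x ≡ 12 (mod 13) ⇒ x ≡ 311 (mod 559).

311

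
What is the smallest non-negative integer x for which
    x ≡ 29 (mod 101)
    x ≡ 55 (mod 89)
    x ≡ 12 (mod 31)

262427

The moduli are pairwise coprime; N = 101·89·31 = 278659.
N/101 = 2759; 2759 ≡ 32 (mod 101); 32·60 ≡ 1, so inverse 60.
N/89 = 3131; 3131 ≡ 16 (mod 89); 16·39 ≡ 1, so inverse 39.
N/31 = 8989; 8989 ≡ 30 (mod 31); 30·30 ≡ 1, so inverse 30.
x ≡ 29·2759·60 + 55·3131·39 + 12·8989·30 = 14752695.
14752695 mod 278659 = 262427.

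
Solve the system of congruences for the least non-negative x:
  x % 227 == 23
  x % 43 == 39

Combine the congruences pairwise.
From x ≡ 23 (mod 227) write x = 23 + 227t. Substituting into x ≡ 39 (mod 43) gives 227t ≡ 16 (mod 43), and since 12⁻¹ ≡ 18 (mod 43), t ≡ 30. Hence x ≡ 23 + 227·30 = 6833 (mod 9761).

6833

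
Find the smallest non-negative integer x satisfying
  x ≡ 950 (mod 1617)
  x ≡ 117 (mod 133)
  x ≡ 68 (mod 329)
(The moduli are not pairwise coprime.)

gcd(1617, 133) = 7 and 7 | (117 − 950), so the pair is consistent; merging gives x ≡ 18737 (mod 30723), where 30723 = lcm(1617, 133).
gcd(30723, 329) = 7 and 7 | (68 − 18737), so the pair is consistent; merging gives x ≡ 1001873 (mod 1443981), where 1443981 = lcm(30723, 329).
The solution is unique modulo lcm(1617, 133, 329) = 1443981.

1001873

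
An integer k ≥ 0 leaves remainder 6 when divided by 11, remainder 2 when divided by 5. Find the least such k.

17

Combine the congruences pairwise.
From k ≡ 6 (mod 11) write k = 6 + 11t. Substituting into k ≡ 2 (mod 5) gives 11t ≡ 1 (mod 5), and since 1⁻¹ ≡ 1 (mod 5), t ≡ 1. Hence k ≡ 6 + 11·1 = 17 (mod 55).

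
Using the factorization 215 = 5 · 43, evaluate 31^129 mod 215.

121

Mod 5: 31 ≡ 1; by Fermat, exponent reduces to 129 mod 4 = 1; 1^1 ≡ 1 (mod 5).
Mod 43: 31 ≡ 31; by Fermat, exponent reduces to 129 mod 42 = 3; 31^3 ≡ 35 (mod 43).
Combine by CRT: x ≡ 1 (mod 5), x ≡ 35 (mod 43) ⇒ x ≡ 121 (mod 215).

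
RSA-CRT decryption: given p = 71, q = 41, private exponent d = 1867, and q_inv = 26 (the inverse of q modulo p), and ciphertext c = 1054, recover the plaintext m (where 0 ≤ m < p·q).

2523

d_p = d mod (p−1) = 1867 mod 70 = 47; d_q = d mod (q−1) = 27.
m₁ = c^(d_p) mod p: c ≡ 60 (mod 71), and 60^47 mod 71 = 38.
m₂ = c^(d_q) mod q: c ≡ 29 (mod 41), and 29^27 mod 41 = 22.
h = q_inv·(m₁ − m₂) mod p = 26·(38 − 22) mod 71 = 61.
m = m₂ + h·q = 22 + 61·41 = 2523.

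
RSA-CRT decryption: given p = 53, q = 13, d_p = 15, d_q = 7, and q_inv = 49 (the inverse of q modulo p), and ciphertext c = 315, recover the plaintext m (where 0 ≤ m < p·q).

419

m₁ = c^(d_p) mod p: c ≡ 50 (mod 53), and 50^15 mod 53 = 48.
m₂ = c^(d_q) mod q: c ≡ 3 (mod 13), and 3^7 mod 13 = 3.
h = q_inv·(m₁ − m₂) mod p = 49·(48 − 3) mod 53 = 32.
m = m₂ + h·q = 3 + 32·13 = 419.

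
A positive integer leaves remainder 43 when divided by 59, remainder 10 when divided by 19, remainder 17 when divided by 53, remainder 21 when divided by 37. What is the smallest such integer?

The moduli are pairwise coprime; N = 59·19·53·37 = 2198281.
N/59 = 37259; 37259 ≡ 30 (mod 59); 30·2 ≡ 1, so inverse 2.
N/19 = 115699; 115699 ≡ 8 (mod 19); 8·12 ≡ 1, so inverse 12.
N/53 = 41477; 41477 ≡ 31 (mod 53); 31·12 ≡ 1, so inverse 12.
N/37 = 59413; 59413 ≡ 28 (mod 37); 28·4 ≡ 1, so inverse 4.
a ≡ 43·37259·2 + 10·115699·12 + 17·41477·12 + 21·59413·4 = 30540154.
30540154 mod 2198281 = 1962501.

1962501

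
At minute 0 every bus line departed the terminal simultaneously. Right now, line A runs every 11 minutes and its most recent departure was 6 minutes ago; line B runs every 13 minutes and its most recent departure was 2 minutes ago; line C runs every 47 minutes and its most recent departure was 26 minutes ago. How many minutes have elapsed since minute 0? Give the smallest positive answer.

6606

The moduli are pairwise coprime; N = 11·13·47 = 6721.
N/11 = 611; 611 ≡ 6 (mod 11); 6·2 ≡ 1, so inverse 2.
N/13 = 517; 517 ≡ 10 (mod 13); 10·4 ≡ 1, so inverse 4.
N/47 = 143; 143 ≡ 2 (mod 47); 2·24 ≡ 1, so inverse 24.
t ≡ 6·611·2 + 2·517·4 + 26·143·24 = 100700.
100700 mod 6721 = 6606.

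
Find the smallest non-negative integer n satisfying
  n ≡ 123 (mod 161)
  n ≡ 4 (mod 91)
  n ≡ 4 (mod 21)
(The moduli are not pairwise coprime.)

gcd(161, 91) = 7 and 7 | (4 − 123), so the pair is consistent; merging gives n ≡ 1733 (mod 2093), where 2093 = lcm(161, 91).
gcd(2093, 21) = 7 and 7 | (4 − 1733), so the pair is consistent; merging gives n ≡ 3826 (mod 6279), where 6279 = lcm(2093, 21).
The solution is unique modulo lcm(161, 91, 21) = 6279.

3826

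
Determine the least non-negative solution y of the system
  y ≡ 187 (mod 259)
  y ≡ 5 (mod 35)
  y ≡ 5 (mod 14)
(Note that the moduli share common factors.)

705

gcd(259, 35) = 7 and 7 | (5 − 187), so the pair is consistent; merging gives y ≡ 705 (mod 1295), where 1295 = lcm(259, 35).
gcd(1295, 14) = 7 and 7 | (5 − 705), so the pair is consistent; merging gives y ≡ 705 (mod 2590), where 2590 = lcm(1295, 14).
The solution is unique modulo lcm(259, 35, 14) = 2590.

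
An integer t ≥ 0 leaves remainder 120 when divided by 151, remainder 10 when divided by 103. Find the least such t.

From t ≡ 120 (mod 151) write t = 120 + 151s. Substituting into t ≡ 10 (mod 103) gives 151s ≡ 96 (mod 103), and since 48⁻¹ ≡ 88 (mod 103), s ≡ 2. Hence t ≡ 120 + 151·2 = 422 (mod 15553).

422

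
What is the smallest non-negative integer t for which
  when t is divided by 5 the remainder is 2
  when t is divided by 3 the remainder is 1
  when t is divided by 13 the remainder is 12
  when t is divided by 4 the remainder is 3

From t ≡ 2 (mod 5) write t = 2 + 5s. Substituting into t ≡ 1 (mod 3) gives 5s ≡ 2 (mod 3), and since 2⁻¹ ≡ 2 (mod 3), s ≡ 1. Hence t ≡ 2 + 5·1 = 7 (mod 15).
From t ≡ 7 (mod 15) write t = 7 + 15s. Substituting into t ≡ 12 (mod 13) gives 15s ≡ 5 (mod 13), and since 2⁻¹ ≡ 7 (mod 13), s ≡ 9. Hence t ≡ 7 + 15·9 = 142 (mod 195).
From t ≡ 142 (mod 195) write t = 142 + 195s. Substituting into t ≡ 3 (mod 4) gives 195s ≡ 1 (mod 4), and since 3⁻¹ ≡ 3 (mod 4), s ≡ 3. Hence t ≡ 142 + 195·3 = 727 (mod 780).

727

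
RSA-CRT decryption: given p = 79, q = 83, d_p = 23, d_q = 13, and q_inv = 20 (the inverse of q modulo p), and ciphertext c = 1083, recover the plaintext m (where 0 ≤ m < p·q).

m₁ = c^(d_p) mod p: c ≡ 56 (mod 79), and 56^23 mod 79 = 24.
m₂ = c^(d_q) mod q: c ≡ 4 (mod 83), and 4^13 mod 83 = 44.
h = q_inv·(m₁ − m₂) mod p = 20·(24 − 44) mod 79 = 74.
m = m₂ + h·q = 44 + 74·83 = 6186.

6186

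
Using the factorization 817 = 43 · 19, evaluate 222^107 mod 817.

725

Mod 43: 222 ≡ 7; by Fermat, exponent reduces to 107 mod 42 = 23; 7^23 ≡ 37 (mod 43).
Mod 19: 222 ≡ 13; by Fermat, exponent reduces to 107 mod 18 = 17; 13^17 ≡ 3 (mod 19).
Combine by CRT: x ≡ 37 (mod 43), x ≡ 3 (mod 19) ⇒ x ≡ 725 (mod 817).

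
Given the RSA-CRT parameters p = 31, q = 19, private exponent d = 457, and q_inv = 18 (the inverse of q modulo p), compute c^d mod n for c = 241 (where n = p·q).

d_p = d mod (p−1) = 457 mod 30 = 7; d_q = d mod (q−1) = 7.
m₁ = c^(d_p) mod p: c ≡ 24 (mod 31), and 24^7 mod 31 = 3.
m₂ = c^(d_q) mod q: c ≡ 13 (mod 19), and 13^7 mod 19 = 10.
h = q_inv·(m₁ − m₂) mod p = 18·(3 − 10) mod 31 = 29.
m = m₂ + h·q = 10 + 29·19 = 561.

561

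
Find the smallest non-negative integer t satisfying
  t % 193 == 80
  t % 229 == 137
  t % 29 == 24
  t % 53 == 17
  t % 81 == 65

The moduli are pairwise coprime; N = 193·229·29·53·81 = 5502393909.
N/193 = 28509813; 28509813 ≡ 46 (mod 193); 46·21 ≡ 1, so inverse 21.
N/229 = 24027921; 24027921 ≡ 96 (mod 229); 96·198 ≡ 1, so inverse 198.
N/29 = 189737721; 189737721 ≡ 1 (mod 29), inverse 1.
N/53 = 103818753; 103818753 ≡ 21 (mod 53); 21·48 ≡ 1, so inverse 48.
N/81 = 67930789; 67930789 ≡ 58 (mod 81); 58·7 ≡ 1, so inverse 7.
t ≡ 80·28509813·21 + 137·24027921·198 + 24·189737721·1 + 17·103818753·48 + 65·67930789·7 = 819856187633.
819856187633 mod 5502393909 = 5501889101.

5501889101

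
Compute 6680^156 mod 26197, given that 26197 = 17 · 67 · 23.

Mod 17: 6680 ≡ 16; by Fermat, exponent reduces to 156 mod 16 = 12; 16^12 ≡ 1 (mod 17).
Mod 67: 6680 ≡ 47; by Fermat, exponent reduces to 156 mod 66 = 24; 47^24 ≡ 9 (mod 67).
Mod 23: 6680 ≡ 10; by Fermat, exponent reduces to 156 mod 22 = 2; 10^2 ≡ 8 (mod 23).
Combine by CRT: x ≡ 1 (mod 17), x ≡ 9 (mod 67), x ≡ 8 (mod 23) ⇒ x ≡ 8518 (mod 26197).

8518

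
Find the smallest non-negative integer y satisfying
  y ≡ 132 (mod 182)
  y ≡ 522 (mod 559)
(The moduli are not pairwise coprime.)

7230

gcd(182, 559) = 13 and 13 | (522 − 132), so the pair is consistent; merging gives y ≡ 7230 (mod 7826), where 7826 = lcm(182, 559).
The solution is unique modulo lcm(182, 559) = 7826.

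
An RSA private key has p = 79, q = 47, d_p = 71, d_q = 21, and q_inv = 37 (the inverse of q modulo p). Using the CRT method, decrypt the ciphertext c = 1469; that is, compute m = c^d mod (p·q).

63

m₁ = c^(d_p) mod p: c ≡ 47 (mod 79), and 47^71 mod 79 = 63.
m₂ = c^(d_q) mod q: c ≡ 12 (mod 47), and 12^21 mod 47 = 16.
h = q_inv·(m₁ − m₂) mod p = 37·(63 − 16) mod 79 = 1.
m = m₂ + h·q = 16 + 1·47 = 63.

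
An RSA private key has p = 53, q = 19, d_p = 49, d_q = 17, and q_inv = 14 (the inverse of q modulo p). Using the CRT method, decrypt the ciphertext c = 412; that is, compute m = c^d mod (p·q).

m₁ = c^(d_p) mod p: c ≡ 41 (mod 53), and 41^49 mod 53 = 48.
m₂ = c^(d_q) mod q: c ≡ 13 (mod 19), and 13^17 mod 19 = 3.
h = q_inv·(m₁ − m₂) mod p = 14·(48 − 3) mod 53 = 47.
m = m₂ + h·q = 3 + 47·19 = 896.

896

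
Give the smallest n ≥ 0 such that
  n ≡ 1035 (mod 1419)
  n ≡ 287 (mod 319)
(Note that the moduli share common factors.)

37929

gcd(1419, 319) = 11 and 11 | (287 − 1035), so the pair is consistent; merging gives n ≡ 37929 (mod 41151), where 41151 = lcm(1419, 319).
The solution is unique modulo lcm(1419, 319) = 41151.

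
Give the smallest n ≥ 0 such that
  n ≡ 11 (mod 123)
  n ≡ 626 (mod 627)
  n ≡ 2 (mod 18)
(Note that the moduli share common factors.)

Combine the congruences pairwise.
gcd(123, 627) = 3 and 3 | (626 − 11), so the pair is consistent; merging gives n ≡ 626 (mod 25707), where 25707 = lcm(123, 627).
gcd(25707, 18) = 3 and 3 | (2 − 626), so the pair is consistent; merging gives n ≡ 52040 (mod 154242), where 154242 = lcm(25707, 18).
The solution is unique modulo lcm(123, 627, 18) = 154242.

52040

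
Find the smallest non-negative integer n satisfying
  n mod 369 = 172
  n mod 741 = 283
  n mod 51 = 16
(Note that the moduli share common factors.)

246295

gcd(369, 741) = 3 and 3 | (283 − 172), so the pair is consistent; merging gives n ≡ 64009 (mod 91143), where 91143 = lcm(369, 741).
gcd(91143, 51) = 3 and 3 | (16 − 64009), so the pair is consistent; merging gives n ≡ 246295 (mod 1549431), where 1549431 = lcm(91143, 51).
The solution is unique modulo lcm(369, 741, 51) = 1549431.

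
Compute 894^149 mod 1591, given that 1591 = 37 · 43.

1338

Mod 37: 894 ≡ 6; by Fermat, exponent reduces to 149 mod 36 = 5; 6^5 ≡ 6 (mod 37).
Mod 43: 894 ≡ 34; by Fermat, exponent reduces to 149 mod 42 = 23; 34^23 ≡ 5 (mod 43).
Combine by CRT: x ≡ 6 (mod 37), x ≡ 5 (mod 43) ⇒ x ≡ 1338 (mod 1591).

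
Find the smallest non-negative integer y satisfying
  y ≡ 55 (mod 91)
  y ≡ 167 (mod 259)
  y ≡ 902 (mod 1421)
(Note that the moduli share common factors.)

194158

gcd(91, 259) = 7 and 7 | (167 − 55), so the pair is consistent; merging gives y ≡ 2239 (mod 3367), where 3367 = lcm(91, 259).
gcd(3367, 1421) = 7 and 7 | (902 − 2239), so the pair is consistent; merging gives y ≡ 194158 (mod 683501), where 683501 = lcm(3367, 1421).
The solution is unique modulo lcm(91, 259, 1421) = 683501.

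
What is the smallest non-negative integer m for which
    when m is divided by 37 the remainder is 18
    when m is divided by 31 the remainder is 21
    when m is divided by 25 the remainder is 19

25844

The moduli are pairwise coprime; N = 37·31·25 = 28675.
N/37 = 775; 775 ≡ 35 (mod 37); 35·18 ≡ 1, so inverse 18.
N/31 = 925; 925 ≡ 26 (mod 31); 26·6 ≡ 1, so inverse 6.
N/25 = 1147; 1147 ≡ 22 (mod 25); 22·8 ≡ 1, so inverse 8.
m ≡ 18·775·18 + 21·925·6 + 19·1147·8 = 541994.
541994 mod 28675 = 25844.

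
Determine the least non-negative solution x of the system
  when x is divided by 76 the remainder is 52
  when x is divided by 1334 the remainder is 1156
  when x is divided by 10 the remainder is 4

190584

Combine the congruences pairwise.
gcd(76, 1334) = 2 and 2 | (1156 − 52), so the pair is consistent; merging gives x ≡ 38508 (mod 50692), where 50692 = lcm(76, 1334).
gcd(50692, 10) = 2 and 2 | (4 − 38508), so the pair is consistent; merging gives x ≡ 190584 (mod 253460), where 253460 = lcm(50692, 10).
The solution is unique modulo lcm(76, 1334, 10) = 253460.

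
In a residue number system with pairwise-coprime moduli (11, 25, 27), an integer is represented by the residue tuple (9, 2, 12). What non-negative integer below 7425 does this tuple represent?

7302

The moduli are pairwise coprime; N = 11·25·27 = 7425.
N/11 = 675; 675 ≡ 4 (mod 11); 4·3 ≡ 1, so inverse 3.
N/25 = 297; 297 ≡ 22 (mod 25); 22·8 ≡ 1, so inverse 8.
N/27 = 275; 275 ≡ 5 (mod 27); 5·11 ≡ 1, so inverse 11.
x ≡ 9·675·3 + 2·297·8 + 12·275·11 = 59277.
59277 mod 7425 = 7302.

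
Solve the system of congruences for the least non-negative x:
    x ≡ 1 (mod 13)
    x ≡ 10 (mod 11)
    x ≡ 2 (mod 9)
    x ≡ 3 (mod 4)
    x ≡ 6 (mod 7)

1847

The moduli are pairwise coprime; N = 13·11·9·4·7 = 36036.
N/13 = 2772; 2772 ≡ 3 (mod 13); 3·9 ≡ 1, so inverse 9.
N/11 = 3276; 3276 ≡ 9 (mod 11); 9·5 ≡ 1, so inverse 5.
N/9 = 4004; 4004 ≡ 8 (mod 9); 8·8 ≡ 1, so inverse 8.
N/4 = 9009; 9009 ≡ 1 (mod 4), inverse 1.
N/7 = 5148; 5148 ≡ 3 (mod 7); 3·5 ≡ 1, so inverse 5.
x ≡ 1·2772·9 + 10·3276·5 + 2·4004·8 + 3·9009·1 + 6·5148·5 = 434279.
434279 mod 36036 = 1847.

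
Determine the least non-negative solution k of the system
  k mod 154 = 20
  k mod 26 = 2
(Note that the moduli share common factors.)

1406

gcd(154, 26) = 2 and 2 | (2 − 20), so the pair is consistent; merging gives k ≡ 1406 (mod 2002), where 2002 = lcm(154, 26).
The solution is unique modulo lcm(154, 26) = 2002.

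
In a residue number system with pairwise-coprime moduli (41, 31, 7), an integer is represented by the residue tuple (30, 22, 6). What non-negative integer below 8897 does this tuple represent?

1014

From x ≡ 30 (mod 41) write x = 30 + 41t. Substituting into x ≡ 22 (mod 31) gives 41t ≡ 23 (mod 31), and since 10⁻¹ ≡ 28 (mod 31), t ≡ 24. Hence x ≡ 30 + 41·24 = 1014 (mod 1271).
From x ≡ 1014 (mod 1271) write x = 1014 + 1271t. Substituting into x ≡ 6 (mod 7) gives 1271t ≡ 0 (mod 7), and since 4⁻¹ ≡ 2 (mod 7), t ≡ 0. Hence x ≡ 1014 + 1271·0 = 1014 (mod 8897).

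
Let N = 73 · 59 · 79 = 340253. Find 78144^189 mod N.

189883

Mod 73: 78144 ≡ 34; by Fermat, exponent reduces to 189 mod 72 = 45; 34^45 ≡ 10 (mod 73).
Mod 59: 78144 ≡ 28; by Fermat, exponent reduces to 189 mod 58 = 15; 28^15 ≡ 21 (mod 59).
Mod 79: 78144 ≡ 13; by Fermat, exponent reduces to 189 mod 78 = 33; 13^33 ≡ 46 (mod 79).
Combine by CRT: x ≡ 10 (mod 73), x ≡ 21 (mod 59), x ≡ 46 (mod 79) ⇒ x ≡ 189883 (mod 340253).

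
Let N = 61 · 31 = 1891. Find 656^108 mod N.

Mod 61: 656 ≡ 46; by Fermat, exponent reduces to 108 mod 60 = 48; 46^48 ≡ 20 (mod 61).
Mod 31: 656 ≡ 5; by Fermat, exponent reduces to 108 mod 30 = 18; 5^18 ≡ 1 (mod 31).
Combine by CRT: x ≡ 20 (mod 61), x ≡ 1 (mod 31) ⇒ x ≡ 1179 (mod 1891).

1179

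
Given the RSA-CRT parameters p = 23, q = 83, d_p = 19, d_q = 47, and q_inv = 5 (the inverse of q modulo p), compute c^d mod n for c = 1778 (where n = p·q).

862

m₁ = c^(d_p) mod p: c ≡ 7 (mod 23), and 7^19 mod 23 = 11.
m₂ = c^(d_q) mod q: c ≡ 35 (mod 83), and 35^47 mod 83 = 32.
h = q_inv·(m₁ − m₂) mod p = 5·(11 − 32) mod 23 = 10.
m = m₂ + h·q = 32 + 10·83 = 862.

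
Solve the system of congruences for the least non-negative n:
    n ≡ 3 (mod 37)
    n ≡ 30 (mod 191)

2704

Combine the congruences pairwise.
From n ≡ 3 (mod 37) write n = 3 + 37t. Substituting into n ≡ 30 (mod 191) gives 37t ≡ 27 (mod 191), and since 37⁻¹ ≡ 31 (mod 191), t ≡ 73. Hence n ≡ 3 + 37·73 = 2704 (mod 7067).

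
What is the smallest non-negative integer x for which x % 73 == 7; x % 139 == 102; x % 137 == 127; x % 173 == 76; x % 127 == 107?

The moduli are pairwise coprime; N = 73·139·137·173·127 = 30542743969.
N/73 = 418393753; 418393753 ≡ 20 (mod 73); 20·11 ≡ 1, so inverse 11.
N/139 = 219731971; 219731971 ≡ 76 (mod 139); 76·75 ≡ 1, so inverse 75.
N/137 = 222939737; 222939737 ≡ 48 (mod 137); 48·20 ≡ 1, so inverse 20.
N/173 = 176547653; 176547653 ≡ 115 (mod 173); 115·170 ≡ 1, so inverse 170.
N/127 = 240494047; 240494047 ≡ 116 (mod 127); 116·23 ≡ 1, so inverse 23.
x ≡ 7·418393753·11 + 102·219731971·75 + 127·222939737·20 + 76·176547653·170 + 107·240494047·23 = 5152284355538.
5152284355538 mod 30542743969 = 21103368746.

21103368746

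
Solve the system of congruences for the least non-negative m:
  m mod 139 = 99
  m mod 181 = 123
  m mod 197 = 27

The moduli are pairwise coprime; N = 139·181·197 = 4956323.
N/139 = 35657; 35657 ≡ 73 (mod 139); 73·40 ≡ 1, so inverse 40.
N/181 = 27383; 27383 ≡ 52 (mod 181); 52·94 ≡ 1, so inverse 94.
N/197 = 25159; 25159 ≡ 140 (mod 197); 140·38 ≡ 1, so inverse 38.
m ≡ 99·35657·40 + 123·27383·94 + 27·25159·38 = 483617100.
483617100 mod 4956323 = 2853769.

2853769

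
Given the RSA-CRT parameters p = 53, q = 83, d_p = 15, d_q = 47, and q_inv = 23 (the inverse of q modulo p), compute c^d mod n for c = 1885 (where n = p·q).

871

m₁ = c^(d_p) mod p: c ≡ 30 (mod 53), and 30^15 mod 53 = 23.
m₂ = c^(d_q) mod q: c ≡ 59 (mod 83), and 59^47 mod 83 = 41.
h = q_inv·(m₁ − m₂) mod p = 23·(23 − 41) mod 53 = 10.
m = m₂ + h·q = 41 + 10·83 = 871.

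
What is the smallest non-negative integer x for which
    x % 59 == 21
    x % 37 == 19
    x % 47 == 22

From x ≡ 21 (mod 59) write x = 21 + 59t. Substituting into x ≡ 19 (mod 37) gives 59t ≡ 35 (mod 37), and since 22⁻¹ ≡ 32 (mod 37), t ≡ 10. Hence x ≡ 21 + 59·10 = 611 (mod 2183).
From x ≡ 611 (mod 2183) write x = 611 + 2183t. Substituting into x ≡ 22 (mod 47) gives 2183t ≡ 22 (mod 47), and since 21⁻¹ ≡ 9 (mod 47), t ≡ 10. Hence x ≡ 611 + 2183·10 = 22441 (mod 102601).

22441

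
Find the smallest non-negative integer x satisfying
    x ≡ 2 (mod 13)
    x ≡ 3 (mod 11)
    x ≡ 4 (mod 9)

652

The moduli are pairwise coprime; N = 13·11·9 = 1287.
N/13 = 99; 99 ≡ 8 (mod 13); 8·5 ≡ 1, so inverse 5.
N/11 = 117; 117 ≡ 7 (mod 11); 7·8 ≡ 1, so inverse 8.
N/9 = 143; 143 ≡ 8 (mod 9); 8·8 ≡ 1, so inverse 8.
x ≡ 2·99·5 + 3·117·8 + 4·143·8 = 8374.
8374 mod 1287 = 652.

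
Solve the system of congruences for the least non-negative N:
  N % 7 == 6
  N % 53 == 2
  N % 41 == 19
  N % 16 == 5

175909

The moduli are pairwise coprime; M = 7·53·41·16 = 243376.
M/7 = 34768; 34768 ≡ 6 (mod 7); 6·6 ≡ 1, so inverse 6.
M/53 = 4592; 4592 ≡ 34 (mod 53); 34·39 ≡ 1, so inverse 39.
M/41 = 5936; 5936 ≡ 32 (mod 41); 32·9 ≡ 1, so inverse 9.
M/16 = 15211; 15211 ≡ 11 (mod 16); 11·3 ≡ 1, so inverse 3.
N ≡ 6·34768·6 + 2·4592·39 + 19·5936·9 + 5·15211·3 = 2853045.
2853045 mod 243376 = 175909.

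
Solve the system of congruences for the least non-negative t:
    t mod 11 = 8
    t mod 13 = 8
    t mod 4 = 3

The moduli are pairwise coprime; N = 11·13·4 = 572.
N/11 = 52; 52 ≡ 8 (mod 11); 8·7 ≡ 1, so inverse 7.
N/13 = 44; 44 ≡ 5 (mod 13); 5·8 ≡ 1, so inverse 8.
N/4 = 143; 143 ≡ 3 (mod 4); 3·3 ≡ 1, so inverse 3.
t ≡ 8·52·7 + 8·44·8 + 3·143·3 = 7015.
7015 mod 572 = 151.

151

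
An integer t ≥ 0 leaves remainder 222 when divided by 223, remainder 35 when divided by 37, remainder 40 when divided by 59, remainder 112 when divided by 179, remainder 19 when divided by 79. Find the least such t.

4201243956

From t ≡ 222 (mod 223) write t = 222 + 223s. Substituting into t ≡ 35 (mod 37) gives 223s ≡ 35 (mod 37), and since 1⁻¹ ≡ 1 (mod 37), s ≡ 35. Hence t ≡ 222 + 223·35 = 8027 (mod 8251).
From t ≡ 8027 (mod 8251) write t = 8027 + 8251s. Substituting into t ≡ 40 (mod 59) gives 8251s ≡ 37 (mod 59), and since 50⁻¹ ≡ 13 (mod 59), s ≡ 9. Hence t ≡ 8027 + 8251·9 = 82286 (mod 486809).
From t ≡ 82286 (mod 486809) write t = 82286 + 486809s. Substituting into t ≡ 112 (mod 179) gives 486809s ≡ 166 (mod 179), and since 108⁻¹ ≡ 121 (mod 179), s ≡ 38. Hence t ≡ 82286 + 486809·38 = 18581028 (mod 87138811).
From t ≡ 18581028 (mod 87138811) write t = 18581028 + 87138811s. Substituting into t ≡ 19 (mod 79) gives 87138811s ≡ 28 (mod 79), and since 73⁻¹ ≡ 13 (mod 79), s ≡ 48. Hence t ≡ 18581028 + 87138811·48 = 4201243956 (mod 6883966069).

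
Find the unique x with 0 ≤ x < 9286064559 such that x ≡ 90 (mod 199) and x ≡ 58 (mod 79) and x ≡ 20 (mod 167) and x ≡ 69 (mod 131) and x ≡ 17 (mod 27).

From x ≡ 90 (mod 199) write x = 90 + 199t. Substituting into x ≡ 58 (mod 79) gives 199t ≡ 47 (mod 79), and since 41⁻¹ ≡ 27 (mod 79), t ≡ 5. Hence x ≡ 90 + 199·5 = 1085 (mod 15721).
From x ≡ 1085 (mod 15721) write x = 1085 + 15721t. Substituting into x ≡ 20 (mod 167) gives 15721t ≡ 104 (mod 167), and since 23⁻¹ ≡ 138 (mod 167), t ≡ 157. Hence x ≡ 1085 + 15721·157 = 2469282 (mod 2625407).
From x ≡ 2469282 (mod 2625407) write x = 2469282 + 2625407t. Substituting into x ≡ 69 (mod 131) gives 2625407t ≡ 6 (mod 131), and since 36⁻¹ ≡ 91 (mod 131), t ≡ 22. Hence x ≡ 2469282 + 2625407·22 = 60228236 (mod 343928317).
From x ≡ 60228236 (mod 343928317) write x = 60228236 + 343928317t. Substituting into x ≡ 17 (mod 27) gives 343928317t ≡ 6 (mod 27), and since 22⁻¹ ≡ 16 (mod 27), t ≡ 15. Hence x ≡ 60228236 + 343928317·15 = 5219152991 (mod 9286064559).

5219152991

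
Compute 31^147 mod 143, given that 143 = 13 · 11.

125

Mod 13: 31 ≡ 5; by Fermat, exponent reduces to 147 mod 12 = 3; 5^3 ≡ 8 (mod 13).
Mod 11: 31 ≡ 9; by Fermat, exponent reduces to 147 mod 10 = 7; 9^7 ≡ 4 (mod 11).
Combine by CRT: x ≡ 8 (mod 13), x ≡ 4 (mod 11) ⇒ x ≡ 125 (mod 143).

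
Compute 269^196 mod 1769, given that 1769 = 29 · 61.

1306

Mod 29: 269 ≡ 8; since 28 | 196, by Fermat 8^196 ≡ 1 (mod 29).
Mod 61: 269 ≡ 25; by Fermat, exponent reduces to 196 mod 60 = 16; 25^16 ≡ 25 (mod 61).
Combine by CRT: x ≡ 1 (mod 29), x ≡ 25 (mod 61) ⇒ x ≡ 1306 (mod 1769).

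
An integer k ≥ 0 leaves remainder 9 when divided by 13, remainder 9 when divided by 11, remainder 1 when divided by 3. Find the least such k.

295

Combine the congruences pairwise.
From k ≡ 9 (mod 13) write k = 9 + 13t. Substituting into k ≡ 9 (mod 11) gives 13t ≡ 0 (mod 11), and since 2⁻¹ ≡ 6 (mod 11), t ≡ 0. Hence k ≡ 9 + 13·0 = 9 (mod 143).
From k ≡ 9 (mod 143) write k = 9 + 143t. Substituting into k ≡ 1 (mod 3) gives 143t ≡ 1 (mod 3), and since 2⁻¹ ≡ 2 (mod 3), t ≡ 2. Hence k ≡ 9 + 143·2 = 295 (mod 429).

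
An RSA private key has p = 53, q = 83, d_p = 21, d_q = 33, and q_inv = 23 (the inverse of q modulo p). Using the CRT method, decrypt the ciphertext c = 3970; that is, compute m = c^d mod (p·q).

609

m₁ = c^(d_p) mod p: c ≡ 48 (mod 53), and 48^21 mod 53 = 26.
m₂ = c^(d_q) mod q: c ≡ 69 (mod 83), and 69^33 mod 83 = 28.
h = q_inv·(m₁ − m₂) mod p = 23·(26 − 28) mod 53 = 7.
m = m₂ + h·q = 28 + 7·83 = 609.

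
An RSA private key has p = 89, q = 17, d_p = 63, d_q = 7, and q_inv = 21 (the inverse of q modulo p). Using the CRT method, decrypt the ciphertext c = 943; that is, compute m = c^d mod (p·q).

49

m₁ = c^(d_p) mod p: c ≡ 53 (mod 89), and 53^63 mod 89 = 49.
m₂ = c^(d_q) mod q: c ≡ 8 (mod 17), and 8^7 mod 17 = 15.
h = q_inv·(m₁ − m₂) mod p = 21·(49 − 15) mod 89 = 2.
m = m₂ + h·q = 15 + 2·17 = 49.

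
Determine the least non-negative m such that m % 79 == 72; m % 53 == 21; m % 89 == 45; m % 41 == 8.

The moduli are pairwise coprime; N = 79·53·89·41 = 15278363.
N/79 = 193397; 193397 ≡ 5 (mod 79); 5·16 ≡ 1, so inverse 16.
N/53 = 288271; 288271 ≡ 4 (mod 53); 4·40 ≡ 1, so inverse 40.
N/89 = 171667; 171667 ≡ 75 (mod 89); 75·19 ≡ 1, so inverse 19.
N/41 = 372643; 372643 ≡ 35 (mod 41); 35·34 ≡ 1, so inverse 34.
m ≡ 72·193397·16 + 21·288271·40 + 45·171667·19 + 8·372643·34 = 713075165.
713075165 mod 15278363 = 10270467.

10270467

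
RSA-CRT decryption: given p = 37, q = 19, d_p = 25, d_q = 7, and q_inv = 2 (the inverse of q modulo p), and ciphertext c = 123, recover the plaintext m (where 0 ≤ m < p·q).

m₁ = c^(d_p) mod p: c ≡ 12 (mod 37), and 12^25 mod 37 = 9.
m₂ = c^(d_q) mod q: c ≡ 9 (mod 19), and 9^7 mod 19 = 4.
h = q_inv·(m₁ − m₂) mod p = 2·(9 − 4) mod 37 = 10.
m = m₂ + h·q = 4 + 10·19 = 194.

194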